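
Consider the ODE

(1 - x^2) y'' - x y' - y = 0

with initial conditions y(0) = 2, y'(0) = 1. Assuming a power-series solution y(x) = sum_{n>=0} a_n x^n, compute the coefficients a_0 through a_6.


Ansatz: y(x) = sum_{n>=0} a_n x^n, so y'(x) = sum_{n>=1} n a_n x^(n-1) and y''(x) = sum_{n>=2} n(n-1) a_n x^(n-2).
Substitute into P(x) y'' + Q(x) y' + R(x) y = 0 with P(x) = 1 - x^2, Q(x) = -x, R(x) = -1, and match powers of x.
Initial conditions: a_0 = 2, a_1 = 1.
Setting the coefficient of each power of x to zero and solving order by order (substituting the coefficients already found):
  x^0: 2 a_2 - a_0 = 0  ->  2 a_2 = a_0 = 2  ->  a_2 = 1
  x^1: 6 a_3 - 2 a_1 = 0  ->  6 a_3 = 2 a_1 = 2  ->  a_3 = 1/3
  x^2: 12 a_4 - 5 a_2 = 0  ->  12 a_4 = 5 a_2 = 5  ->  a_4 = 5/12
  x^3: 20 a_5 - 10 a_3 = 0  ->  20 a_5 = 10 a_3 = 10/3  ->  a_5 = 1/6
  x^4: 30 a_6 - 17 a_4 = 0  ->  30 a_6 = 17 a_4 = 85/12  ->  a_6 = 17/72
Truncated series: y(x) = 2 + x + x^2 + (1/3) x^3 + (5/12) x^4 + (1/6) x^5 + (17/72) x^6 + O(x^7).

a_0 = 2; a_1 = 1; a_2 = 1; a_3 = 1/3; a_4 = 5/12; a_5 = 1/6; a_6 = 17/72


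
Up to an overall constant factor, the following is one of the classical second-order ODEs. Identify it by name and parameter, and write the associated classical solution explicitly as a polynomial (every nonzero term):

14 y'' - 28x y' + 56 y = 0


All three coefficients share the factor 14; dividing through by 14 gives  y'' - 2x y' + 4 y = 0.
This matches the Hermite equation y'' - 2x y' + 2n y = 0 with 2n = 4, so n = 2; the polynomial solution is H_2(x).
With y = sum_k a_k x^k, matching x^k gives (k+2)(k+1) a_{k+2} = 2(k - n) a_k = 2(k - 2) a_k. The right side vanishes at k = 2, so the series with the parity of 2 terminates at degree 2.
Standard normalization: leading coefficient of H_n is 2^n, so a_2 = 2^2 = 4. Work downward with a_k = (k+1)(k+2) a_{k+2} / (2(k - n)):
  a_0 = (1)(2)(4) / (2(0 - 2)) = 8/(-4) = -2
Hence H_2(x) = 4 x^2 - 2.

H_2(x); series = 4 x^2 - 2


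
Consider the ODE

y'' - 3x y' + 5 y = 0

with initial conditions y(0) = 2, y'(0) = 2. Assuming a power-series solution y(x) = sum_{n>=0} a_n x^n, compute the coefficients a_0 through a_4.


Ansatz: y(x) = sum_{n>=0} a_n x^n, so y'(x) = sum_{n>=1} n a_n x^(n-1) and y''(x) = sum_{n>=2} n(n-1) a_n x^(n-2).
Substitute into P(x) y'' + Q(x) y' + R(x) y = 0 with P(x) = 1, Q(x) = -3x, R(x) = 5, and match powers of x.
Initial conditions: a_0 = 2, a_1 = 2.
Setting the coefficient of each power of x to zero and solving order by order (substituting the coefficients already found):
  x^0: 2 a_2 + 5 a_0 = 0  ->  2 a_2 = -5 a_0 = -10  ->  a_2 = -5
  x^1: 6 a_3 + 2 a_1 = 0  ->  6 a_3 = -2 a_1 = -4  ->  a_3 = -2/3
  x^2: 12 a_4 - a_2 = 0  ->  12 a_4 = a_2 = -5  ->  a_4 = -5/12
Truncated series: y(x) = 2 + 2 x - 5 x^2 - (2/3) x^3 - (5/12) x^4 + O(x^5).

a_0 = 2; a_1 = 2; a_2 = -5; a_3 = -2/3; a_4 = -5/12


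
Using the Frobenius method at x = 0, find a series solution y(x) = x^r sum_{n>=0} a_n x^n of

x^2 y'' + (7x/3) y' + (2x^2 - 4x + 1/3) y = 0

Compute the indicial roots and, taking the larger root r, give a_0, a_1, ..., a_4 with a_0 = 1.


Write in Frobenius form y'' + (p(x)/x) y' + (q(x)/x^2) y = 0:
  p(x) = 7/3,  q(x) = 2x^2 - 4x + 1/3.
Indicial equation: r(r-1) + (7/3) r + (1/3) = 0 -> roots r_1 = -1/3, r_2 = -1.
Take r = r_1 = -1/3. Let y(x) = x^r sum_{n>=0} a_n x^n with a_0 = 1.
Substitute y = x^r sum a_n x^n and match x^{r+n}. The recurrence is
  D(n) a_n - 4 a_{n-1} + 2 a_{n-2} = 0,  where D(n) = (r+n)(r+n-1) + (7/3)(r+n) + (1/3).
  a_n = [4 a_{n-1} - 2 a_{n-2}] / D(n).
Since the indicial polynomial factors as (r - r_1)(r - r_2), D(n) = (r_1 + n - r_1)(r_1 + n - r_2) = n(n + 2/3).
Evaluating step by step (a_0 = 1):
  n = 1: D(1) = 1(1 + 2/3) = 5/3; numerator = 4(1) = 4; a_1 = (4)/(5/3) = 12/5
  n = 2: D(2) = 2(2 + 2/3) = 16/3; numerator = 4(12/5) - 2(1) = 38/5; a_2 = (38/5)/(16/3) = 57/40
  n = 3: D(3) = 3(3 + 2/3) = 11; numerator = 4(57/40) - 2(12/5) = 9/10; a_3 = (9/10)/(11) = 9/110
  n = 4: D(4) = 4(4 + 2/3) = 56/3; numerator = 4(9/110) - 2(57/40) = -111/44; a_4 = (-111/44)/(56/3) = -333/2464

r = -1/3; a_0 = 1; a_1 = 12/5; a_2 = 57/40; a_3 = 9/110; a_4 = -333/2464


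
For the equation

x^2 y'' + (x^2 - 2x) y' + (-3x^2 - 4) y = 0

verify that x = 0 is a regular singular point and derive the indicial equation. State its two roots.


Divide by x^2 to reach normal form y'' + P_1(x) y' + P_2(x) y = 0 with P_1(x) = 1 - 2/x and P_2(x) = -3 - 4/x^2.
x = 0 is a singular point because the y'-coefficient 1 - 2/x has a pole at x = 0 and the y-coefficient -3 - 4/x^2 has a pole at x = 0.
It is a regular singular point because x P_1(x) = p(x) = x - 2 and x^2 P_2(x) = q(x) = -3x^2 - 4 are polynomials, hence analytic at x = 0.
p(0) = -2,  q(0) = -4.
Indicial equation: r(r-1) + p(0) r + q(0) = 0, i.e. r^2 + (p(0) - 1) r + q(0) = 0, i.e. r^2 - 3 r - 4 = 0.
Discriminant: (-3)^2 - 4(-4) = 25, so r = (3 ± 5)/2.
Solving: r_1 = 4, r_2 = -1.

indicial: r^2 - 3 r - 4 = 0; roots r_1 = 4, r_2 = -1


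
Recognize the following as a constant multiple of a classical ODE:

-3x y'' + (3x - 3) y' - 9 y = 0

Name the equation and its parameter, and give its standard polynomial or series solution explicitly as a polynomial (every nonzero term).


All three coefficients share the factor -3; dividing through by -3 gives  x y'' + (1 - x) y' + 3 y = 0.
This matches the Laguerre equation x y'' + (1 - x) y' + n y = 0 with n = 3; the polynomial solution is L_3(x).
With y = sum_k a_k x^k, matching x^k gives (k+1)k a_{k+1} + (k+1) a_{k+1} - k a_k + n a_k = 0, i.e. (k+1)^2 a_{k+1} = (k - n) a_k = (k - 3) a_k. The right side vanishes at k = 3, so the series terminates at degree 3.
Standard normalization L_n(0) = 1 gives a_0 = 1. Work upward with a_{k+1} = (k - 3) a_k / (k+1)^2:
  a_1 = (0 - 3)(1) / 1^2 = -3/1 = -3
  a_2 = (1 - 3)(-3) / 2^2 = 6/4 = 3/2
  a_3 = (2 - 3)(3/2) / 3^2 = (-3/2)/9 = -1/6
Hence L_3(x) = -x^3/6 + 3 x^2/2 - 3 x + 1.

L_3(x); series = -x^3/6 + 3 x^2/2 - 3 x + 1


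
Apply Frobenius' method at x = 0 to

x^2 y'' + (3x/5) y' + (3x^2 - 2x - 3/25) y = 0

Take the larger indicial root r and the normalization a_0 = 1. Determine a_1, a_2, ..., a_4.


Write in Frobenius form y'' + (p(x)/x) y' + (q(x)/x^2) y = 0:
  p(x) = 3/5,  q(x) = 3x^2 - 2x - 3/25.
Indicial equation: r(r-1) + (3/5) r + (-3/25) = 0 -> roots r_1 = 3/5, r_2 = -1/5.
Take r = r_1 = 3/5. Let y(x) = x^r sum_{n>=0} a_n x^n with a_0 = 1.
Substitute y = x^r sum a_n x^n and match x^{r+n}. The recurrence is
  D(n) a_n - 2 a_{n-1} + 3 a_{n-2} = 0,  where D(n) = (r+n)(r+n-1) + (3/5)(r+n) + (-3/25).
  a_n = [2 a_{n-1} - 3 a_{n-2}] / D(n).
Since the indicial polynomial factors as (r - r_1)(r - r_2), D(n) = (r_1 + n - r_1)(r_1 + n - r_2) = n(n + 4/5).
Evaluating step by step (a_0 = 1):
  n = 1: D(1) = 1(1 + 4/5) = 9/5; numerator = 2(1) = 2; a_1 = (2)/(9/5) = 10/9
  n = 2: D(2) = 2(2 + 4/5) = 28/5; numerator = 2(10/9) - 3(1) = -7/9; a_2 = (-7/9)/(28/5) = -5/36
  n = 3: D(3) = 3(3 + 4/5) = 57/5; numerator = 2(-5/36) - 3(10/9) = -65/18; a_3 = (-65/18)/(57/5) = -325/1026
  n = 4: D(4) = 4(4 + 4/5) = 96/5; numerator = 2(-325/1026) - 3(-5/36) = -445/2052; a_4 = (-445/2052)/(96/5) = -2225/196992

r = 3/5; a_0 = 1; a_1 = 10/9; a_2 = -5/36; a_3 = -325/1026; a_4 = -2225/196992


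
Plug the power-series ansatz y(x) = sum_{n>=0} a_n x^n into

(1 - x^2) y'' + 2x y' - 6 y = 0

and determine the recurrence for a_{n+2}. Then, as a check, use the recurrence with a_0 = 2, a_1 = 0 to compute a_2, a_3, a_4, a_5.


Substitute y = sum_n a_n x^n.
(1 - 1 x^2) y'' contributes (n+2)(n+1) a_{n+2} - n(n-1) a_n at x^n.
2 x y'(x) contributes 2 n a_n at x^n.
-6 y(x) contributes -6 a_n at x^n.
Matching x^n: (n+2)(n+1) a_{n+2} + (-n(n-1) + 2 n - 6) a_n = 0.
Thus a_{n+2} = (n(n-1) - 2 n + 6) / ((n+1)(n+2)) * a_n.

Check with a_0 = 2, a_1 = 0 (apply the recurrence for n = 0, 1, 2, 3): a_0 = 2, a_1 = 0, a_2 = 6, a_3 = 0, a_4 = 2, a_5 = 0.

a_(n+2) = (n(n-1) - 2 n + 6) / ((n+1)(n+2)) * a_n; check: a_0 = 2, a_1 = 0, a_2 = 6, a_3 = 0, a_4 = 2, a_5 = 0


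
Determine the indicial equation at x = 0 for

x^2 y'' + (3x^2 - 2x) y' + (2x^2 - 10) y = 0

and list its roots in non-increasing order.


Divide by x^2 to reach normal form y'' + P_1(x) y' + P_2(x) y = 0 with P_1(x) = 3 - 2/x and P_2(x) = 2 - 10/x^2.
x = 0 is a singular point because the y'-coefficient 3 - 2/x has a pole at x = 0 and the y-coefficient 2 - 10/x^2 has a pole at x = 0.
It is a regular singular point because x P_1(x) = p(x) = 3x - 2 and x^2 P_2(x) = q(x) = 2x^2 - 10 are polynomials, hence analytic at x = 0.
p(0) = -2,  q(0) = -10.
Indicial equation: r(r-1) + p(0) r + q(0) = 0, i.e. r^2 + (p(0) - 1) r + q(0) = 0, i.e. r^2 - 3 r - 10 = 0.
Discriminant: (-3)^2 - 4(-10) = 49, so r = (3 ± 7)/2.
Solving: r_1 = 5, r_2 = -2.

indicial: r^2 - 3 r - 10 = 0; roots r_1 = 5, r_2 = -2


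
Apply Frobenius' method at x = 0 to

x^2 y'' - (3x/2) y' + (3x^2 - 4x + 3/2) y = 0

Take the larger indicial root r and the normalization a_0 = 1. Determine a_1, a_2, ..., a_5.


Write in Frobenius form y'' + (p(x)/x) y' + (q(x)/x^2) y = 0:
  p(x) = -3/2,  q(x) = 3x^2 - 4x + 3/2.
Indicial equation: r(r-1) + (-3/2) r + (3/2) = 0 -> roots r_1 = 3/2, r_2 = 1.
Take r = r_1 = 3/2. Let y(x) = x^r sum_{n>=0} a_n x^n with a_0 = 1.
Substitute y = x^r sum a_n x^n and match x^{r+n}. The recurrence is
  D(n) a_n - 4 a_{n-1} + 3 a_{n-2} = 0,  where D(n) = (r+n)(r+n-1) + (-3/2)(r+n) + (3/2).
  a_n = [4 a_{n-1} - 3 a_{n-2}] / D(n).
Since the indicial polynomial factors as (r - r_1)(r - r_2), D(n) = (r_1 + n - r_1)(r_1 + n - r_2) = n(n + 1/2).
Evaluating step by step (a_0 = 1):
  n = 1: D(1) = 1(1 + 1/2) = 3/2; numerator = 4(1) = 4; a_1 = (4)/(3/2) = 8/3
  n = 2: D(2) = 2(2 + 1/2) = 5; numerator = 4(8/3) - 3(1) = 23/3; a_2 = (23/3)/(5) = 23/15
  n = 3: D(3) = 3(3 + 1/2) = 21/2; numerator = 4(23/15) - 3(8/3) = -28/15; a_3 = (-28/15)/(21/2) = -8/45
  n = 4: D(4) = 4(4 + 1/2) = 18; numerator = 4(-8/45) - 3(23/15) = -239/45; a_4 = (-239/45)/(18) = -239/810
  n = 5: D(5) = 5(5 + 1/2) = 55/2; numerator = 4(-239/810) - 3(-8/45) = -262/405; a_5 = (-262/405)/(55/2) = -524/22275

r = 3/2; a_0 = 1; a_1 = 8/3; a_2 = 23/15; a_3 = -8/45; a_4 = -239/810; a_5 = -524/22275


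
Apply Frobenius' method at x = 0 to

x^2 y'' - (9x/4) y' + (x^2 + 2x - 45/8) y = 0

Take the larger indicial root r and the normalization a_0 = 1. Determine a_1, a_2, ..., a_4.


Write in Frobenius form y'' + (p(x)/x) y' + (q(x)/x^2) y = 0:
  p(x) = -9/4,  q(x) = x^2 + 2x - 45/8.
Indicial equation: r(r-1) + (-9/4) r + (-45/8) = 0 -> roots r_1 = 9/2, r_2 = -5/4.
Take r = r_1 = 9/2. Let y(x) = x^r sum_{n>=0} a_n x^n with a_0 = 1.
Substitute y = x^r sum a_n x^n and match x^{r+n}. The recurrence is
  D(n) a_n + 2 a_{n-1} + 1 a_{n-2} = 0,  where D(n) = (r+n)(r+n-1) + (-9/4)(r+n) + (-45/8).
  a_n = [-2 a_{n-1} - 1 a_{n-2}] / D(n).
Since the indicial polynomial factors as (r - r_1)(r - r_2), D(n) = (r_1 + n - r_1)(r_1 + n - r_2) = n(n + 23/4).
Evaluating step by step (a_0 = 1):
  n = 1: D(1) = 1(1 + 23/4) = 27/4; numerator = -2(1) = -2; a_1 = (-2)/(27/4) = -8/27
  n = 2: D(2) = 2(2 + 23/4) = 31/2; numerator = -2(-8/27) - 1(1) = -11/27; a_2 = (-11/27)/(31/2) = -22/837
  n = 3: D(3) = 3(3 + 23/4) = 105/4; numerator = -2(-22/837) - 1(-8/27) = 292/837; a_3 = (292/837)/(105/4) = 1168/87885
  n = 4: D(4) = 4(4 + 23/4) = 39; numerator = -2(1168/87885) - 1(-22/837) = -26/87885; a_4 = (-26/87885)/(39) = -2/263655

r = 9/2; a_0 = 1; a_1 = -8/27; a_2 = -22/837; a_3 = 1168/87885; a_4 = -2/263655


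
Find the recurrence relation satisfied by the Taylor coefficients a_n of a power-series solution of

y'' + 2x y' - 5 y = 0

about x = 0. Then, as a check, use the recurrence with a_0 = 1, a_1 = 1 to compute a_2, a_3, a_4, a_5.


Substitute y = sum_n a_n x^n.
y''(x) has coefficient (n+2)(n+1) a_{n+2} at x^n;
2 x y'(x) has coefficient 2 n a_n at x^n (shift);
-5 y(x) has coefficient -5 a_n at x^n.
Matching x^n: (n+2)(n+1) a_{n+2} + (2n - 5) a_n = 0.
Thus a_{n+2} = (-2n + 5) / ((n+1)(n+2)) * a_n.

Check with a_0 = 1, a_1 = 1 (apply the recurrence for n = 0, 1, 2, 3): a_0 = 1, a_1 = 1, a_2 = 5/2, a_3 = 1/2, a_4 = 5/24, a_5 = -1/40.

a_(n+2) = (-2n + 5) / ((n+1)(n+2)) * a_n; check: a_0 = 1, a_1 = 1, a_2 = 5/2, a_3 = 1/2, a_4 = 5/24, a_5 = -1/40


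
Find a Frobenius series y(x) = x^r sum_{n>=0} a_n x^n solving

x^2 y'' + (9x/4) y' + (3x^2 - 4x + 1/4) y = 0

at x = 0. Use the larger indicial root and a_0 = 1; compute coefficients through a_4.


Write in Frobenius form y'' + (p(x)/x) y' + (q(x)/x^2) y = 0:
  p(x) = 9/4,  q(x) = 3x^2 - 4x + 1/4.
Indicial equation: r(r-1) + (9/4) r + (1/4) = 0 -> roots r_1 = -1/4, r_2 = -1.
Take r = r_1 = -1/4. Let y(x) = x^r sum_{n>=0} a_n x^n with a_0 = 1.
Substitute y = x^r sum a_n x^n and match x^{r+n}. The recurrence is
  D(n) a_n - 4 a_{n-1} + 3 a_{n-2} = 0,  where D(n) = (r+n)(r+n-1) + (9/4)(r+n) + (1/4).
  a_n = [4 a_{n-1} - 3 a_{n-2}] / D(n).
Since the indicial polynomial factors as (r - r_1)(r - r_2), D(n) = (r_1 + n - r_1)(r_1 + n - r_2) = n(n + 3/4).
Evaluating step by step (a_0 = 1):
  n = 1: D(1) = 1(1 + 3/4) = 7/4; numerator = 4(1) = 4; a_1 = (4)/(7/4) = 16/7
  n = 2: D(2) = 2(2 + 3/4) = 11/2; numerator = 4(16/7) - 3(1) = 43/7; a_2 = (43/7)/(11/2) = 86/77
  n = 3: D(3) = 3(3 + 3/4) = 45/4; numerator = 4(86/77) - 3(16/7) = -184/77; a_3 = (-184/77)/(45/4) = -736/3465
  n = 4: D(4) = 4(4 + 3/4) = 19; numerator = 4(-736/3465) - 3(86/77) = -14554/3465; a_4 = (-14554/3465)/(19) = -766/3465

r = -1/4; a_0 = 1; a_1 = 16/7; a_2 = 86/77; a_3 = -736/3465; a_4 = -766/3465


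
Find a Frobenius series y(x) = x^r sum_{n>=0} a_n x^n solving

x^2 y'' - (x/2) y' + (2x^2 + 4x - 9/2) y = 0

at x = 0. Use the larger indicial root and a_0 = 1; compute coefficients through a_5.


Write in Frobenius form y'' + (p(x)/x) y' + (q(x)/x^2) y = 0:
  p(x) = -1/2,  q(x) = 2x^2 + 4x - 9/2.
Indicial equation: r(r-1) + (-1/2) r + (-9/2) = 0 -> roots r_1 = 3, r_2 = -3/2.
Take r = r_1 = 3. Let y(x) = x^r sum_{n>=0} a_n x^n with a_0 = 1.
Substitute y = x^r sum a_n x^n and match x^{r+n}. The recurrence is
  D(n) a_n + 4 a_{n-1} + 2 a_{n-2} = 0,  where D(n) = (r+n)(r+n-1) + (-1/2)(r+n) + (-9/2).
  a_n = [-4 a_{n-1} - 2 a_{n-2}] / D(n).
Since the indicial polynomial factors as (r - r_1)(r - r_2), D(n) = (r_1 + n - r_1)(r_1 + n - r_2) = n(n + 9/2).
Evaluating step by step (a_0 = 1):
  n = 1: D(1) = 1(1 + 9/2) = 11/2; numerator = -4(1) = -4; a_1 = (-4)/(11/2) = -8/11
  n = 2: D(2) = 2(2 + 9/2) = 13; numerator = -4(-8/11) - 2(1) = 10/11; a_2 = (10/11)/(13) = 10/143
  n = 3: D(3) = 3(3 + 9/2) = 45/2; numerator = -4(10/143) - 2(-8/11) = 168/143; a_3 = (168/143)/(45/2) = 112/2145
  n = 4: D(4) = 4(4 + 9/2) = 34; numerator = -4(112/2145) - 2(10/143) = -68/195; a_4 = (-68/195)/(34) = -2/195
  n = 5: D(5) = 5(5 + 9/2) = 95/2; numerator = -4(-2/195) - 2(112/2145) = -136/2145; a_5 = (-136/2145)/(95/2) = -272/203775

r = 3; a_0 = 1; a_1 = -8/11; a_2 = 10/143; a_3 = 112/2145; a_4 = -2/195; a_5 = -272/203775


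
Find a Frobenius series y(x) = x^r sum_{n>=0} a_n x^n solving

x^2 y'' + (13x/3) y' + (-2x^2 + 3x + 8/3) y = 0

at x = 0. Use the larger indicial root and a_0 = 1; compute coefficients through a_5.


Write in Frobenius form y'' + (p(x)/x) y' + (q(x)/x^2) y = 0:
  p(x) = 13/3,  q(x) = -2x^2 + 3x + 8/3.
Indicial equation: r(r-1) + (13/3) r + (8/3) = 0 -> roots r_1 = -4/3, r_2 = -2.
Take r = r_1 = -4/3. Let y(x) = x^r sum_{n>=0} a_n x^n with a_0 = 1.
Substitute y = x^r sum a_n x^n and match x^{r+n}. The recurrence is
  D(n) a_n + 3 a_{n-1} - 2 a_{n-2} = 0,  where D(n) = (r+n)(r+n-1) + (13/3)(r+n) + (8/3).
  a_n = [-3 a_{n-1} + 2 a_{n-2}] / D(n).
Since the indicial polynomial factors as (r - r_1)(r - r_2), D(n) = (r_1 + n - r_1)(r_1 + n - r_2) = n(n + 2/3).
Evaluating step by step (a_0 = 1):
  n = 1: D(1) = 1(1 + 2/3) = 5/3; numerator = -3(1) = -3; a_1 = (-3)/(5/3) = -9/5
  n = 2: D(2) = 2(2 + 2/3) = 16/3; numerator = -3(-9/5) + 2(1) = 37/5; a_2 = (37/5)/(16/3) = 111/80
  n = 3: D(3) = 3(3 + 2/3) = 11; numerator = -3(111/80) + 2(-9/5) = -621/80; a_3 = (-621/80)/(11) = -621/880
  n = 4: D(4) = 4(4 + 2/3) = 56/3; numerator = -3(-621/880) + 2(111/80) = 861/176; a_4 = (861/176)/(56/3) = 369/1408
  n = 5: D(5) = 5(5 + 2/3) = 85/3; numerator = -3(369/1408) + 2(-621/880) = -15471/7040; a_5 = (-15471/7040)/(85/3) = -46413/598400

r = -4/3; a_0 = 1; a_1 = -9/5; a_2 = 111/80; a_3 = -621/880; a_4 = 369/1408; a_5 = -46413/598400


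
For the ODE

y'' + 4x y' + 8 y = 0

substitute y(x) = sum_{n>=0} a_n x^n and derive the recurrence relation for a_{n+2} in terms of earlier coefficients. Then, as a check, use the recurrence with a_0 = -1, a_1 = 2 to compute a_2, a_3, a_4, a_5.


Substitute y = sum_n a_n x^n.
y''(x) has coefficient (n+2)(n+1) a_{n+2} at x^n;
4 x y'(x) has coefficient 4 n a_n at x^n (shift);
8 y(x) has coefficient 8 a_n at x^n.
Matching x^n: (n+2)(n+1) a_{n+2} + (4n + 8) a_n = 0.
Thus a_{n+2} = (-4n - 8) / ((n+1)(n+2)) * a_n.

Check with a_0 = -1, a_1 = 2 (apply the recurrence for n = 0, 1, 2, 3): a_0 = -1, a_1 = 2, a_2 = 4, a_3 = -4, a_4 = -16/3, a_5 = 4.

a_(n+2) = (-4n - 8) / ((n+1)(n+2)) * a_n; check: a_0 = -1, a_1 = 2, a_2 = 4, a_3 = -4, a_4 = -16/3, a_5 = 4


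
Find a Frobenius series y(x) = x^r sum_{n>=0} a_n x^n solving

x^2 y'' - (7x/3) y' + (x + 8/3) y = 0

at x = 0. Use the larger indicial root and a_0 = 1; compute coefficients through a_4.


Write in Frobenius form y'' + (p(x)/x) y' + (q(x)/x^2) y = 0:
  p(x) = -7/3,  q(x) = x + 8/3.
Indicial equation: r(r-1) + (-7/3) r + (8/3) = 0 -> roots r_1 = 2, r_2 = 4/3.
Take r = r_1 = 2. Let y(x) = x^r sum_{n>=0} a_n x^n with a_0 = 1.
Substitute y = x^r sum a_n x^n and match x^{r+n}. The recurrence is
  D(n) a_n + 1 a_{n-1} = 0,  where D(n) = (r+n)(r+n-1) + (-7/3)(r+n) + (8/3).
  a_n = -1 / D(n) * a_{n-1}.
Since the indicial polynomial factors as (r - r_1)(r - r_2), D(n) = (r_1 + n - r_1)(r_1 + n - r_2) = n(n + 2/3).
Evaluating step by step (a_0 = 1):
  n = 1: D(1) = 1(1 + 2/3) = 5/3; numerator = -1(1) = -1; a_1 = (-1)/(5/3) = -3/5
  n = 2: D(2) = 2(2 + 2/3) = 16/3; numerator = -1(-3/5) = 3/5; a_2 = (3/5)/(16/3) = 9/80
  n = 3: D(3) = 3(3 + 2/3) = 11; numerator = -1(9/80) = -9/80; a_3 = (-9/80)/(11) = -9/880
  n = 4: D(4) = 4(4 + 2/3) = 56/3; numerator = -1(-9/880) = 9/880; a_4 = (9/880)/(56/3) = 27/49280

r = 2; a_0 = 1; a_1 = -3/5; a_2 = 9/80; a_3 = -9/880; a_4 = 27/49280


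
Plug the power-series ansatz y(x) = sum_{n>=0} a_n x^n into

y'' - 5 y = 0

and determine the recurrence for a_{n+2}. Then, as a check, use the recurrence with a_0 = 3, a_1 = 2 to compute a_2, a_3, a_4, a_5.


Substitute y = sum_n a_n x^n into y'' + (const) y = 0.
y''(x) = sum_{n>=0} (n+2)(n+1) a_{n+2} x^n.
The ODE becomes sum_n [(n+2)(n+1) a_{n+2} - 5 a_n] x^n = 0.
Setting each coefficient to zero gives the recurrence:
  (n+2)(n+1) a_{n+2} - 5 a_n = 0,
  a_{n+2} = 5 / ((n+1)(n+2)) a_n.

Check with a_0 = 3, a_1 = 2 (apply the recurrence for n = 0, 1, 2, 3): a_0 = 3, a_1 = 2, a_2 = 15/2, a_3 = 5/3, a_4 = 25/8, a_5 = 5/12.

a_{n+2} = 5/((n+1)(n+2)) * a_n; check: a_0 = 3, a_1 = 2, a_2 = 15/2, a_3 = 5/3, a_4 = 25/8, a_5 = 5/12


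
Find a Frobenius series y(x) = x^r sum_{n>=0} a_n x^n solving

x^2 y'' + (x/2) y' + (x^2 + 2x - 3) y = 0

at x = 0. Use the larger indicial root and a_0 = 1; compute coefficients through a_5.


Write in Frobenius form y'' + (p(x)/x) y' + (q(x)/x^2) y = 0:
  p(x) = 1/2,  q(x) = x^2 + 2x - 3.
Indicial equation: r(r-1) + (1/2) r + (-3) = 0 -> roots r_1 = 2, r_2 = -3/2.
Take r = r_1 = 2. Let y(x) = x^r sum_{n>=0} a_n x^n with a_0 = 1.
Substitute y = x^r sum a_n x^n and match x^{r+n}. The recurrence is
  D(n) a_n + 2 a_{n-1} + 1 a_{n-2} = 0,  where D(n) = (r+n)(r+n-1) + (1/2)(r+n) + (-3).
  a_n = [-2 a_{n-1} - 1 a_{n-2}] / D(n).
Since the indicial polynomial factors as (r - r_1)(r - r_2), D(n) = (r_1 + n - r_1)(r_1 + n - r_2) = n(n + 7/2).
Evaluating step by step (a_0 = 1):
  n = 1: D(1) = 1(1 + 7/2) = 9/2; numerator = -2(1) = -2; a_1 = (-2)/(9/2) = -4/9
  n = 2: D(2) = 2(2 + 7/2) = 11; numerator = -2(-4/9) - 1(1) = -1/9; a_2 = (-1/9)/(11) = -1/99
  n = 3: D(3) = 3(3 + 7/2) = 39/2; numerator = -2(-1/99) - 1(-4/9) = 46/99; a_3 = (46/99)/(39/2) = 92/3861
  n = 4: D(4) = 4(4 + 7/2) = 30; numerator = -2(92/3861) - 1(-1/99) = -145/3861; a_4 = (-145/3861)/(30) = -29/23166
  n = 5: D(5) = 5(5 + 7/2) = 85/2; numerator = -2(-29/23166) - 1(92/3861) = -19/891; a_5 = (-19/891)/(85/2) = -38/75735

r = 2; a_0 = 1; a_1 = -4/9; a_2 = -1/99; a_3 = 92/3861; a_4 = -29/23166; a_5 = -38/75735


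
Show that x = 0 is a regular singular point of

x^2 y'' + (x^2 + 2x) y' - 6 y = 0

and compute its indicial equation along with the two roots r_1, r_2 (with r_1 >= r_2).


Divide by x^2 to reach normal form y'' + P_1(x) y' + P_2(x) y = 0 with P_1(x) = 1 + 2/x and P_2(x) = -6/x^2.
x = 0 is a singular point because the y'-coefficient 1 + 2/x has a pole at x = 0 and the y-coefficient -6/x^2 has a pole at x = 0.
It is a regular singular point because x P_1(x) = p(x) = x + 2 and x^2 P_2(x) = q(x) = -6 are polynomials, hence analytic at x = 0.
p(0) = 2,  q(0) = -6.
Indicial equation: r(r-1) + p(0) r + q(0) = 0, i.e. r^2 + (p(0) - 1) r + q(0) = 0, i.e. r^2 + 1 r - 6 = 0.
Discriminant: (1)^2 - 4(-6) = 25, so r = (-1 ± 5)/2.
Solving: r_1 = 2, r_2 = -3.

indicial: r^2 + 1 r - 6 = 0; roots r_1 = 2, r_2 = -3


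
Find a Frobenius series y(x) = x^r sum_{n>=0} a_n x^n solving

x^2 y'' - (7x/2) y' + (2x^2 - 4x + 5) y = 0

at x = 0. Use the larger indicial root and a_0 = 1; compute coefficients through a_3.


Write in Frobenius form y'' + (p(x)/x) y' + (q(x)/x^2) y = 0:
  p(x) = -7/2,  q(x) = 2x^2 - 4x + 5.
Indicial equation: r(r-1) + (-7/2) r + (5) = 0 -> roots r_1 = 5/2, r_2 = 2.
Take r = r_1 = 5/2. Let y(x) = x^r sum_{n>=0} a_n x^n with a_0 = 1.
Substitute y = x^r sum a_n x^n and match x^{r+n}. The recurrence is
  D(n) a_n - 4 a_{n-1} + 2 a_{n-2} = 0,  where D(n) = (r+n)(r+n-1) + (-7/2)(r+n) + (5).
  a_n = [4 a_{n-1} - 2 a_{n-2}] / D(n).
Since the indicial polynomial factors as (r - r_1)(r - r_2), D(n) = (r_1 + n - r_1)(r_1 + n - r_2) = n(n + 1/2).
Evaluating step by step (a_0 = 1):
  n = 1: D(1) = 1(1 + 1/2) = 3/2; numerator = 4(1) = 4; a_1 = (4)/(3/2) = 8/3
  n = 2: D(2) = 2(2 + 1/2) = 5; numerator = 4(8/3) - 2(1) = 26/3; a_2 = (26/3)/(5) = 26/15
  n = 3: D(3) = 3(3 + 1/2) = 21/2; numerator = 4(26/15) - 2(8/3) = 8/5; a_3 = (8/5)/(21/2) = 16/105

r = 5/2; a_0 = 1; a_1 = 8/3; a_2 = 26/15; a_3 = 16/105


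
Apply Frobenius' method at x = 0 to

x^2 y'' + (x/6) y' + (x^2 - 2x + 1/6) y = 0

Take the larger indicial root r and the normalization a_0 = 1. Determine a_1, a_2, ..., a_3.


Write in Frobenius form y'' + (p(x)/x) y' + (q(x)/x^2) y = 0:
  p(x) = 1/6,  q(x) = x^2 - 2x + 1/6.
Indicial equation: r(r-1) + (1/6) r + (1/6) = 0 -> roots r_1 = 1/2, r_2 = 1/3.
Take r = r_1 = 1/2. Let y(x) = x^r sum_{n>=0} a_n x^n with a_0 = 1.
Substitute y = x^r sum a_n x^n and match x^{r+n}. The recurrence is
  D(n) a_n - 2 a_{n-1} + 1 a_{n-2} = 0,  where D(n) = (r+n)(r+n-1) + (1/6)(r+n) + (1/6).
  a_n = [2 a_{n-1} - 1 a_{n-2}] / D(n).
Since the indicial polynomial factors as (r - r_1)(r - r_2), D(n) = (r_1 + n - r_1)(r_1 + n - r_2) = n(n + 1/6).
Evaluating step by step (a_0 = 1):
  n = 1: D(1) = 1(1 + 1/6) = 7/6; numerator = 2(1) = 2; a_1 = (2)/(7/6) = 12/7
  n = 2: D(2) = 2(2 + 1/6) = 13/3; numerator = 2(12/7) - 1(1) = 17/7; a_2 = (17/7)/(13/3) = 51/91
  n = 3: D(3) = 3(3 + 1/6) = 19/2; numerator = 2(51/91) - 1(12/7) = -54/91; a_3 = (-54/91)/(19/2) = -108/1729

r = 1/2; a_0 = 1; a_1 = 12/7; a_2 = 51/91; a_3 = -108/1729


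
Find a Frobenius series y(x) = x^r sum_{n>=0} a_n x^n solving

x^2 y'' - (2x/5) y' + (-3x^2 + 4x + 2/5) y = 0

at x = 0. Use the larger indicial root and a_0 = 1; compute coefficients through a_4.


Write in Frobenius form y'' + (p(x)/x) y' + (q(x)/x^2) y = 0:
  p(x) = -2/5,  q(x) = -3x^2 + 4x + 2/5.
Indicial equation: r(r-1) + (-2/5) r + (2/5) = 0 -> roots r_1 = 1, r_2 = 2/5.
Take r = r_1 = 1. Let y(x) = x^r sum_{n>=0} a_n x^n with a_0 = 1.
Substitute y = x^r sum a_n x^n and match x^{r+n}. The recurrence is
  D(n) a_n + 4 a_{n-1} - 3 a_{n-2} = 0,  where D(n) = (r+n)(r+n-1) + (-2/5)(r+n) + (2/5).
  a_n = [-4 a_{n-1} + 3 a_{n-2}] / D(n).
Since the indicial polynomial factors as (r - r_1)(r - r_2), D(n) = (r_1 + n - r_1)(r_1 + n - r_2) = n(n + 3/5).
Evaluating step by step (a_0 = 1):
  n = 1: D(1) = 1(1 + 3/5) = 8/5; numerator = -4(1) = -4; a_1 = (-4)/(8/5) = -5/2
  n = 2: D(2) = 2(2 + 3/5) = 26/5; numerator = -4(-5/2) + 3(1) = 13; a_2 = (13)/(26/5) = 5/2
  n = 3: D(3) = 3(3 + 3/5) = 54/5; numerator = -4(5/2) + 3(-5/2) = -35/2; a_3 = (-35/2)/(54/5) = -175/108
  n = 4: D(4) = 4(4 + 3/5) = 92/5; numerator = -4(-175/108) + 3(5/2) = 755/54; a_4 = (755/54)/(92/5) = 3775/4968

r = 1; a_0 = 1; a_1 = -5/2; a_2 = 5/2; a_3 = -175/108; a_4 = 3775/4968


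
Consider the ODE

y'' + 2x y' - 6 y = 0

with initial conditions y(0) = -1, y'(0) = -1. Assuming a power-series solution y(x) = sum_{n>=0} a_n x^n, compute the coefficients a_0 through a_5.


Ansatz: y(x) = sum_{n>=0} a_n x^n, so y'(x) = sum_{n>=1} n a_n x^(n-1) and y''(x) = sum_{n>=2} n(n-1) a_n x^(n-2).
Substitute into P(x) y'' + Q(x) y' + R(x) y = 0 with P(x) = 1, Q(x) = 2x, R(x) = -6, and match powers of x.
Initial conditions: a_0 = -1, a_1 = -1.
Setting the coefficient of each power of x to zero and solving order by order (substituting the coefficients already found):
  x^0: 2 a_2 - 6 a_0 = 0  ->  2 a_2 = 6 a_0 = -6  ->  a_2 = -3
  x^1: 6 a_3 - 4 a_1 = 0  ->  6 a_3 = 4 a_1 = -4  ->  a_3 = -2/3
  x^2: 12 a_4 - 2 a_2 = 0  ->  12 a_4 = 2 a_2 = -6  ->  a_4 = -1/2
  x^3: 20 a_5 = 0  ->  a_5 = 0
Truncated series: y(x) = -1 - x - 3 x^2 - (2/3) x^3 - (1/2) x^4 + O(x^6).

a_0 = -1; a_1 = -1; a_2 = -3; a_3 = -2/3; a_4 = -1/2; a_5 = 0


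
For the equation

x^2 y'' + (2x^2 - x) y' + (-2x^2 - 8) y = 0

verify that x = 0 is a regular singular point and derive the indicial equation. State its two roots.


Divide by x^2 to reach normal form y'' + P_1(x) y' + P_2(x) y = 0 with P_1(x) = 2 - 1/x and P_2(x) = -2 - 8/x^2.
x = 0 is a singular point because the y'-coefficient 2 - 1/x has a pole at x = 0 and the y-coefficient -2 - 8/x^2 has a pole at x = 0.
It is a regular singular point because x P_1(x) = p(x) = 2x - 1 and x^2 P_2(x) = q(x) = -2x^2 - 8 are polynomials, hence analytic at x = 0.
p(0) = -1,  q(0) = -8.
Indicial equation: r(r-1) + p(0) r + q(0) = 0, i.e. r^2 + (p(0) - 1) r + q(0) = 0, i.e. r^2 - 2 r - 8 = 0.
Discriminant: (-2)^2 - 4(-8) = 36, so r = (2 ± 6)/2.
Solving: r_1 = 4, r_2 = -2.

indicial: r^2 - 2 r - 8 = 0; roots r_1 = 4, r_2 = -2


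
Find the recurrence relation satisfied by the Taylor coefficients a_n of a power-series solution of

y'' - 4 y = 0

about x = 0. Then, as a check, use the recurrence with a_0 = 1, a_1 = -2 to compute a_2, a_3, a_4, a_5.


Substitute y = sum_n a_n x^n into y'' + (const) y = 0.
y''(x) = sum_{n>=0} (n+2)(n+1) a_{n+2} x^n.
The ODE becomes sum_n [(n+2)(n+1) a_{n+2} - 4 a_n] x^n = 0.
Setting each coefficient to zero gives the recurrence:
  (n+2)(n+1) a_{n+2} - 4 a_n = 0,
  a_{n+2} = 4 / ((n+1)(n+2)) a_n.

Check with a_0 = 1, a_1 = -2 (apply the recurrence for n = 0, 1, 2, 3): a_0 = 1, a_1 = -2, a_2 = 2, a_3 = -4/3, a_4 = 2/3, a_5 = -4/15.

a_{n+2} = 4/((n+1)(n+2)) * a_n; check: a_0 = 1, a_1 = -2, a_2 = 2, a_3 = -4/3, a_4 = 2/3, a_5 = -4/15


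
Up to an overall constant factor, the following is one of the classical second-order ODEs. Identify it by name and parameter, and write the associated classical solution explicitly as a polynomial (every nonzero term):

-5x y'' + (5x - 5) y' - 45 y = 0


All three coefficients share the factor -5; dividing through by -5 gives  x y'' + (1 - x) y' + 9 y = 0.
This matches the Laguerre equation x y'' + (1 - x) y' + n y = 0 with n = 9; the polynomial solution is L_9(x).
With y = sum_k a_k x^k, matching x^k gives (k+1)k a_{k+1} + (k+1) a_{k+1} - k a_k + n a_k = 0, i.e. (k+1)^2 a_{k+1} = (k - n) a_k = (k - 9) a_k. The right side vanishes at k = 9, so the series terminates at degree 9.
Standard normalization L_n(0) = 1 gives a_0 = 1. Work upward with a_{k+1} = (k - 9) a_k / (k+1)^2:
  a_1 = (0 - 9)(1) / 1^2 = -9/1 = -9
  a_2 = (1 - 9)(-9) / 2^2 = 72/4 = 18
  a_3 = (2 - 9)(18) / 3^2 = -126/9 = -14
  a_4 = (3 - 9)(-14) / 4^2 = 84/16 = 21/4
  a_5 = (4 - 9)(21/4) / 5^2 = (-105/4)/25 = -21/20
  a_6 = (5 - 9)(-21/20) / 6^2 = (21/5)/36 = 7/60
  a_7 = (6 - 9)(7/60) / 7^2 = (-7/20)/49 = -1/140
  a_8 = (7 - 9)(-1/140) / 8^2 = (1/70)/64 = 1/4480
  a_9 = (8 - 9)(1/4480) / 9^2 = (-1/4480)/81 = -1/362880
Hence L_9(x) = -x^9/362880 + x^8/4480 - x^7/140 + 7 x^6/60 - 21 x^5/20 + 21 x^4/4 - 14 x^3 + 18 x^2 - 9 x + 1.

L_9(x); series = -x^9/362880 + x^8/4480 - x^7/140 + 7 x^6/60 - 21 x^5/20 + 21 x^4/4 - 14 x^3 + 18 x^2 - 9 x + 1


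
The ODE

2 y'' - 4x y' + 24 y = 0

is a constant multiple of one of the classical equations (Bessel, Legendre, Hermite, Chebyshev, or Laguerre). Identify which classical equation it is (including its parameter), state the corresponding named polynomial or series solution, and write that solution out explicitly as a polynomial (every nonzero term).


All three coefficients share the factor 2; dividing through by 2 gives  y'' - 2x y' + 12 y = 0.
This matches the Hermite equation y'' - 2x y' + 2n y = 0 with 2n = 12, so n = 6; the polynomial solution is H_6(x).
With y = sum_k a_k x^k, matching x^k gives (k+2)(k+1) a_{k+2} = 2(k - n) a_k = 2(k - 6) a_k. The right side vanishes at k = 6, so the series with the parity of 6 terminates at degree 6.
Standard normalization: leading coefficient of H_n is 2^n, so a_6 = 2^6 = 64. Work downward with a_k = (k+1)(k+2) a_{k+2} / (2(k - n)):
  a_4 = (5)(6)(64) / (2(4 - 6)) = 1920/(-4) = -480
  a_2 = (3)(4)(-480) / (2(2 - 6)) = -5760/(-8) = 720
  a_0 = (1)(2)(720) / (2(0 - 6)) = 1440/(-12) = -120
Hence H_6(x) = 64 x^6 - 480 x^4 + 720 x^2 - 120.

H_6(x); series = 64 x^6 - 480 x^4 + 720 x^2 - 120


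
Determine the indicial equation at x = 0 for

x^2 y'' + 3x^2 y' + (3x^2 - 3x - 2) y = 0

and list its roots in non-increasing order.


Divide by x^2 to reach normal form y'' + P_1(x) y' + P_2(x) y = 0 with P_1(x) = 3 and P_2(x) = 3 - 3/x - 2/x^2.
x = 0 is a singular point because the y-coefficient 3 - 3/x - 2/x^2 has a pole at x = 0.
It is a regular singular point because x P_1(x) = p(x) = 3x and x^2 P_2(x) = q(x) = 3x^2 - 3x - 2 are polynomials, hence analytic at x = 0.
p(0) = 0,  q(0) = -2.
Indicial equation: r(r-1) + p(0) r + q(0) = 0, i.e. r^2 + (p(0) - 1) r + q(0) = 0, i.e. r^2 - 1 r - 2 = 0.
Discriminant: (-1)^2 - 4(-2) = 9, so r = (1 ± 3)/2.
Solving: r_1 = 2, r_2 = -1.

indicial: r^2 - 1 r - 2 = 0; roots r_1 = 2, r_2 = -1


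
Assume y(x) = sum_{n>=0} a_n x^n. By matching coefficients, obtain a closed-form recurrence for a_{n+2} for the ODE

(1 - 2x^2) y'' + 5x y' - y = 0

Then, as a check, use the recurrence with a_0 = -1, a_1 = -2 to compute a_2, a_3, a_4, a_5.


Substitute y = sum_n a_n x^n.
(1 - 2 x^2) y'' contributes (n+2)(n+1) a_{n+2} - 2 n(n-1) a_n at x^n.
5 x y'(x) contributes 5 n a_n at x^n.
-y(x) contributes -1 a_n at x^n.
Matching x^n: (n+2)(n+1) a_{n+2} + (-2 n(n-1) + 5 n - 1) a_n = 0.
Thus a_{n+2} = (2 n(n-1) - 5 n + 1) / ((n+1)(n+2)) * a_n.

Check with a_0 = -1, a_1 = -2 (apply the recurrence for n = 0, 1, 2, 3): a_0 = -1, a_1 = -2, a_2 = -1/2, a_3 = 4/3, a_4 = 5/24, a_5 = -2/15.

a_(n+2) = (2 n(n-1) - 5 n + 1) / ((n+1)(n+2)) * a_n; check: a_0 = -1, a_1 = -2, a_2 = -1/2, a_3 = 4/3, a_4 = 5/24, a_5 = -2/15


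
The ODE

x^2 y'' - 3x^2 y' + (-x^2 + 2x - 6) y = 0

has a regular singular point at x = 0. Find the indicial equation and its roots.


Divide by x^2 to reach normal form y'' + P_1(x) y' + P_2(x) y = 0 with P_1(x) = -3 and P_2(x) = -1 + 2/x - 6/x^2.
x = 0 is a singular point because the y-coefficient -1 + 2/x - 6/x^2 has a pole at x = 0.
It is a regular singular point because x P_1(x) = p(x) = -3x and x^2 P_2(x) = q(x) = -x^2 + 2x - 6 are polynomials, hence analytic at x = 0.
p(0) = 0,  q(0) = -6.
Indicial equation: r(r-1) + p(0) r + q(0) = 0, i.e. r^2 + (p(0) - 1) r + q(0) = 0, i.e. r^2 - 1 r - 6 = 0.
Discriminant: (-1)^2 - 4(-6) = 25, so r = (1 ± 5)/2.
Solving: r_1 = 3, r_2 = -2.

indicial: r^2 - 1 r - 6 = 0; roots r_1 = 3, r_2 = -2


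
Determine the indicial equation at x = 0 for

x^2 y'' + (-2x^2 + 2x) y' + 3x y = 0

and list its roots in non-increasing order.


Divide by x^2 to reach normal form y'' + P_1(x) y' + P_2(x) y = 0 with P_1(x) = -2 + 2/x and P_2(x) = 3/x.
x = 0 is a singular point because the y'-coefficient -2 + 2/x has a pole at x = 0 and the y-coefficient 3/x has a pole at x = 0.
It is a regular singular point because x P_1(x) = p(x) = 2 - 2x and x^2 P_2(x) = q(x) = 3x are polynomials, hence analytic at x = 0.
p(0) = 2,  q(0) = 0.
Indicial equation: r(r-1) + p(0) r + q(0) = 0, i.e. r^2 + (p(0) - 1) r + q(0) = 0, i.e. r^2 + 1 r = 0.
Discriminant: (1)^2 - 4(0) = 1, so r = (-1 ± 1)/2.
Solving: r_1 = 0, r_2 = -1.

indicial: r^2 + 1 r = 0; roots r_1 = 0, r_2 = -1


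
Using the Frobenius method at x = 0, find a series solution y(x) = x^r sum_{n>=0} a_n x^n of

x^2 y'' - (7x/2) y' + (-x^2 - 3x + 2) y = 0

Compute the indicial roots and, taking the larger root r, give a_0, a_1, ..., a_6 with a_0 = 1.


Write in Frobenius form y'' + (p(x)/x) y' + (q(x)/x^2) y = 0:
  p(x) = -7/2,  q(x) = -x^2 - 3x + 2.
Indicial equation: r(r-1) + (-7/2) r + (2) = 0 -> roots r_1 = 4, r_2 = 1/2.
Take r = r_1 = 4. Let y(x) = x^r sum_{n>=0} a_n x^n with a_0 = 1.
Substitute y = x^r sum a_n x^n and match x^{r+n}. The recurrence is
  D(n) a_n - 3 a_{n-1} - 1 a_{n-2} = 0,  where D(n) = (r+n)(r+n-1) + (-7/2)(r+n) + (2).
  a_n = [3 a_{n-1} + 1 a_{n-2}] / D(n).
Since the indicial polynomial factors as (r - r_1)(r - r_2), D(n) = (r_1 + n - r_1)(r_1 + n - r_2) = n(n + 7/2).
Evaluating step by step (a_0 = 1):
  n = 1: D(1) = 1(1 + 7/2) = 9/2; numerator = 3(1) = 3; a_1 = (3)/(9/2) = 2/3
  n = 2: D(2) = 2(2 + 7/2) = 11; numerator = 3(2/3) + 1(1) = 3; a_2 = (3)/(11) = 3/11
  n = 3: D(3) = 3(3 + 7/2) = 39/2; numerator = 3(3/11) + 1(2/3) = 49/33; a_3 = (49/33)/(39/2) = 98/1287
  n = 4: D(4) = 4(4 + 7/2) = 30; numerator = 3(98/1287) + 1(3/11) = 215/429; a_4 = (215/429)/(30) = 43/2574
  n = 5: D(5) = 5(5 + 7/2) = 85/2; numerator = 3(43/2574) + 1(98/1287) = 25/198; a_5 = (25/198)/(85/2) = 5/1683
  n = 6: D(6) = 6(6 + 7/2) = 57; numerator = 3(5/1683) + 1(43/2574) = 1121/43758; a_6 = (1121/43758)/(57) = 59/131274

r = 4; a_0 = 1; a_1 = 2/3; a_2 = 3/11; a_3 = 98/1287; a_4 = 43/2574; a_5 = 5/1683; a_6 = 59/131274


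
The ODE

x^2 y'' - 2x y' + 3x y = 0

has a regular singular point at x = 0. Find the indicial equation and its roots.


Divide by x^2 to reach normal form y'' + P_1(x) y' + P_2(x) y = 0 with P_1(x) = -2/x and P_2(x) = 3/x.
x = 0 is a singular point because the y'-coefficient -2/x has a pole at x = 0 and the y-coefficient 3/x has a pole at x = 0.
It is a regular singular point because x P_1(x) = p(x) = -2 and x^2 P_2(x) = q(x) = 3x are polynomials, hence analytic at x = 0.
p(0) = -2,  q(0) = 0.
Indicial equation: r(r-1) + p(0) r + q(0) = 0, i.e. r^2 + (p(0) - 1) r + q(0) = 0, i.e. r^2 - 3 r = 0.
Discriminant: (-3)^2 - 4(0) = 9, so r = (3 ± 3)/2.
Solving: r_1 = 3, r_2 = 0.

indicial: r^2 - 3 r = 0; roots r_1 = 3, r_2 = 0


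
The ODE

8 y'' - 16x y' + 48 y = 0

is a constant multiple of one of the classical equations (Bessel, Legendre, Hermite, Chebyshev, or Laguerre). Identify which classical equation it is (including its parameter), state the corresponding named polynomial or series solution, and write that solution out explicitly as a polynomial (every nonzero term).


All three coefficients share the factor 8; dividing through by 8 gives  y'' - 2x y' + 6 y = 0.
This matches the Hermite equation y'' - 2x y' + 2n y = 0 with 2n = 6, so n = 3; the polynomial solution is H_3(x).
With y = sum_k a_k x^k, matching x^k gives (k+2)(k+1) a_{k+2} = 2(k - n) a_k = 2(k - 3) a_k. The right side vanishes at k = 3, so the series with the parity of 3 terminates at degree 3.
Standard normalization: leading coefficient of H_n is 2^n, so a_3 = 2^3 = 8. Work downward with a_k = (k+1)(k+2) a_{k+2} / (2(k - n)):
  a_1 = (2)(3)(8) / (2(1 - 3)) = 48/(-4) = -12
Hence H_3(x) = 8 x^3 - 12 x.

H_3(x); series = 8 x^3 - 12 x


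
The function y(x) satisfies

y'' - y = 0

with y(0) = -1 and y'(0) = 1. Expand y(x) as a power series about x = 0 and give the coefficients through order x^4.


Ansatz: y(x) = sum_{n>=0} a_n x^n, so y'(x) = sum_{n>=1} n a_n x^(n-1) and y''(x) = sum_{n>=2} n(n-1) a_n x^(n-2).
Substitute into P(x) y'' + Q(x) y' + R(x) y = 0 with P(x) = 1, Q(x) = 0, R(x) = -1, and match powers of x.
Initial conditions: a_0 = -1, a_1 = 1.
Setting the coefficient of each power of x to zero and solving order by order (substituting the coefficients already found):
  x^0: 2 a_2 - a_0 = 0  ->  2 a_2 = a_0 = -1  ->  a_2 = -1/2
  x^1: 6 a_3 - a_1 = 0  ->  6 a_3 = a_1 = 1  ->  a_3 = 1/6
  x^2: 12 a_4 - a_2 = 0  ->  12 a_4 = a_2 = -1/2  ->  a_4 = -1/24
Truncated series: y(x) = -1 + x - (1/2) x^2 + (1/6) x^3 - (1/24) x^4 + O(x^5).

a_0 = -1; a_1 = 1; a_2 = -1/2; a_3 = 1/6; a_4 = -1/24


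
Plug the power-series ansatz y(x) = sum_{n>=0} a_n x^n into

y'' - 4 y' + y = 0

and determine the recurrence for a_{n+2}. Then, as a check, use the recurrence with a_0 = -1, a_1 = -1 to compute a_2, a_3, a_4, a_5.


Substitute y = sum_n a_n x^n.
y''(x) has coefficient (n+2)(n+1) a_{n+2} at x^n;
-4 y'(x) has coefficient -4 (n+1) a_{n+1} at x^n;
y(x) has coefficient 1 a_n at x^n.
Matching x^n: (n+2)(n+1) a_{n+2} - 4 (n+1) a_{n+1} + 1 a_n = 0.
Thus a_{n+2} = [4 (n+1) a_{n+1} - 1 a_n] / ((n+1)(n+2)).

Check with a_0 = -1, a_1 = -1 (apply the recurrence for n = 0, 1, 2, 3): a_0 = -1, a_1 = -1, a_2 = -3/2, a_3 = -11/6, a_4 = -41/24, a_5 = -51/40.

a_(n+2) = [4 (n+1) a_(n+1) - 1 a_n] / ((n+1)(n+2)); check: a_0 = -1, a_1 = -1, a_2 = -3/2, a_3 = -11/6, a_4 = -41/24, a_5 = -51/40


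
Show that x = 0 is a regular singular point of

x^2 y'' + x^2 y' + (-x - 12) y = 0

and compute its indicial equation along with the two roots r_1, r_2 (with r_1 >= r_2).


Divide by x^2 to reach normal form y'' + P_1(x) y' + P_2(x) y = 0 with P_1(x) = 1 and P_2(x) = -1/x - 12/x^2.
x = 0 is a singular point because the y-coefficient -1/x - 12/x^2 has a pole at x = 0.
It is a regular singular point because x P_1(x) = p(x) = x and x^2 P_2(x) = q(x) = -x - 12 are polynomials, hence analytic at x = 0.
p(0) = 0,  q(0) = -12.
Indicial equation: r(r-1) + p(0) r + q(0) = 0, i.e. r^2 + (p(0) - 1) r + q(0) = 0, i.e. r^2 - 1 r - 12 = 0.
Discriminant: (-1)^2 - 4(-12) = 49, so r = (1 ± 7)/2.
Solving: r_1 = 4, r_2 = -3.

indicial: r^2 - 1 r - 12 = 0; roots r_1 = 4, r_2 = -3


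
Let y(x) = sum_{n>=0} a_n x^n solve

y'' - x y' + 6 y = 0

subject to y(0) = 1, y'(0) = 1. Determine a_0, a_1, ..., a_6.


Ansatz: y(x) = sum_{n>=0} a_n x^n, so y'(x) = sum_{n>=1} n a_n x^(n-1) and y''(x) = sum_{n>=2} n(n-1) a_n x^(n-2).
Substitute into P(x) y'' + Q(x) y' + R(x) y = 0 with P(x) = 1, Q(x) = -x, R(x) = 6, and match powers of x.
Initial conditions: a_0 = 1, a_1 = 1.
Setting the coefficient of each power of x to zero and solving order by order (substituting the coefficients already found):
  x^0: 2 a_2 + 6 a_0 = 0  ->  2 a_2 = -6 a_0 = -6  ->  a_2 = -3
  x^1: 6 a_3 + 5 a_1 = 0  ->  6 a_3 = -5 a_1 = -5  ->  a_3 = -5/6
  x^2: 12 a_4 + 4 a_2 = 0  ->  12 a_4 = -4 a_2 = 12  ->  a_4 = 1
  x^3: 20 a_5 + 3 a_3 = 0  ->  20 a_5 = -3 a_3 = 5/2  ->  a_5 = 1/8
  x^4: 30 a_6 + 2 a_4 = 0  ->  30 a_6 = -2 a_4 = -2  ->  a_6 = -1/15
Truncated series: y(x) = 1 + x - 3 x^2 - (5/6) x^3 + x^4 + (1/8) x^5 - (1/15) x^6 + O(x^7).

a_0 = 1; a_1 = 1; a_2 = -3; a_3 = -5/6; a_4 = 1; a_5 = 1/8; a_6 = -1/15


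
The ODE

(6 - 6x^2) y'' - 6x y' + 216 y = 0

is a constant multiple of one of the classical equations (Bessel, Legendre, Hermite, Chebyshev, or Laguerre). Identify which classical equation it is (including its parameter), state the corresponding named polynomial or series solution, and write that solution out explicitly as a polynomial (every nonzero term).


All three coefficients share the factor 6; dividing through by 6 gives  (1 - x^2) y'' - x y' + 36 y = 0.
This matches the Chebyshev equation (1 - x^2) y'' - x y' + n^2 y = 0 (note the -x y' term, not -2x y') with n^2 = 36, so n = 6; the polynomial solution is T_6(x).
With y = sum_k a_k x^k, matching x^k gives (k+2)(k+1) a_{k+2} = (k^2 - n^2) a_k = (k - 6)(k + 6) a_k. The right side vanishes at k = 6, so the series with the parity of 6 terminates at degree 6.
Standard normalization: leading coefficient of T_n is 2^(n-1), so a_6 = 2^5 = 32. Work downward with a_k = (k+1)(k+2) a_{k+2} / ((k - 6)(k + 6)):
  a_4 = (5)(6)(32) / ((4 - 6)(4 + 6)) = 960/(-20) = -48
  a_2 = (3)(4)(-48) / ((2 - 6)(2 + 6)) = -576/(-32) = 18
  a_0 = (1)(2)(18) / ((0 - 6)(0 + 6)) = 36/(-36) = -1
Hence T_6(x) = 32 x^6 - 48 x^4 + 18 x^2 - 1.

T_6(x); series = 32 x^6 - 48 x^4 + 18 x^2 - 1
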